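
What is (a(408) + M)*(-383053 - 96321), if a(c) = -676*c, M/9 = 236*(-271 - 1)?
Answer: 409162966464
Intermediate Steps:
M = -577728 (M = 9*(236*(-271 - 1)) = 9*(236*(-272)) = 9*(-64192) = -577728)
(a(408) + M)*(-383053 - 96321) = (-676*408 - 577728)*(-383053 - 96321) = (-275808 - 577728)*(-479374) = -853536*(-479374) = 409162966464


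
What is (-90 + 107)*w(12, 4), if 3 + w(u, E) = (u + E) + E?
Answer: 289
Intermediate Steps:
w(u, E) = -3 + u + 2*E (w(u, E) = -3 + ((u + E) + E) = -3 + ((E + u) + E) = -3 + (u + 2*E) = -3 + u + 2*E)
(-90 + 107)*w(12, 4) = (-90 + 107)*(-3 + 12 + 2*4) = 17*(-3 + 12 + 8) = 17*17 = 289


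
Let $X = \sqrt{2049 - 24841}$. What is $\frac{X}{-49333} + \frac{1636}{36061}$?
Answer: $\frac{1636}{36061} - \frac{2 i \sqrt{5698}}{49333} \approx 0.045368 - 0.0030602 i$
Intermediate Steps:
$X = 2 i \sqrt{5698}$ ($X = \sqrt{-22792} = 2 i \sqrt{5698} \approx 150.97 i$)
$\frac{X}{-49333} + \frac{1636}{36061} = \frac{2 i \sqrt{5698}}{-49333} + \frac{1636}{36061} = 2 i \sqrt{5698} \left(- \frac{1}{49333}\right) + 1636 \cdot \frac{1}{36061} = - \frac{2 i \sqrt{5698}}{49333} + \frac{1636}{36061} = \frac{1636}{36061} - \frac{2 i \sqrt{5698}}{49333}$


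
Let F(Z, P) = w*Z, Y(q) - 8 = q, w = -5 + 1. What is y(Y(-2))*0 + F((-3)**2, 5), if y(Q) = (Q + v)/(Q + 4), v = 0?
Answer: -36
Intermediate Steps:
w = -4
Y(q) = 8 + q
F(Z, P) = -4*Z
y(Q) = Q/(4 + Q) (y(Q) = (Q + 0)/(Q + 4) = Q/(4 + Q))
y(Y(-2))*0 + F((-3)**2, 5) = ((8 - 2)/(4 + (8 - 2)))*0 - 4*(-3)**2 = (6/(4 + 6))*0 - 4*9 = (6/10)*0 - 36 = (6*(1/10))*0 - 36 = (3/5)*0 - 36 = 0 - 36 = -36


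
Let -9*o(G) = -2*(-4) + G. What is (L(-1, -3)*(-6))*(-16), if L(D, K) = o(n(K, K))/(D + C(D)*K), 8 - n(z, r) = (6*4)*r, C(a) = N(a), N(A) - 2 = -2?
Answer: 2816/3 ≈ 938.67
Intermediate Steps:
N(A) = 0 (N(A) = 2 - 2 = 0)
C(a) = 0
n(z, r) = 8 - 24*r (n(z, r) = 8 - 6*4*r = 8 - 24*r)
o(G) = -8/9 - G/9 (o(G) = -(-2*(-4) + G)/9 = -(8 + G)/9 = -8/9 - G/9)
L(D, K) = (-16/9 + 8*K/3)/D (L(D, K) = (-8/9 - (8 - 24*K)/9)/(D + 0*K) = (-8/9 + (-8/9 + 8*K/3))/(D + 0) = (-16/9 + 8*K/3)/D)
(L(-1, -3)*(-6))*(-16) = (((8/9)*(-2 + 3*(-3))/(-1))*(-6))*(-16) = (((8/9)*(-1)*(-2 - 9))*(-6))*(-16) = (((8/9)*(-1)*(-11))*(-6))*(-16) = ((88/9)*(-6))*(-16) = -176/3*(-16) = 2816/3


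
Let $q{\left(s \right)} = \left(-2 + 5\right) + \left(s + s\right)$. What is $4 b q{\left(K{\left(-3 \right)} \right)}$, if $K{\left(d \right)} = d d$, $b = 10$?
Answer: $840$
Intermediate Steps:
$K{\left(d \right)} = d^{2}$
$q{\left(s \right)} = 3 + 2 s$
$4 b q{\left(K{\left(-3 \right)} \right)} = 4 \cdot 10 \left(3 + 2 \left(-3\right)^{2}\right) = 40 \left(3 + 2 \cdot 9\right) = 40 \left(3 + 18\right) = 40 \cdot 21 = 840$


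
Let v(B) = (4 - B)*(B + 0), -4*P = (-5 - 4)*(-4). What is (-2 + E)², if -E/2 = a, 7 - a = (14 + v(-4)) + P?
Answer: 4900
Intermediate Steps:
P = -9 (P = -(-5 - 4)*(-4)/4 = -(-9)*(-4)/4 = -¼*36 = -9)
v(B) = B*(4 - B) (v(B) = (4 - B)*B = B*(4 - B))
a = 34 (a = 7 - ((14 - 4*(4 - 1*(-4))) - 9) = 7 - ((14 - 4*(4 + 4)) - 9) = 7 - ((14 - 4*8) - 9) = 7 - ((14 - 32) - 9) = 7 - (-18 - 9) = 7 - 1*(-27) = 7 + 27 = 34)
E = -68 (E = -2*34 = -68)
(-2 + E)² = (-2 - 68)² = (-70)² = 4900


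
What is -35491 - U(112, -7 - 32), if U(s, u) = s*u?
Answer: -31123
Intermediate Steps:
-35491 - U(112, -7 - 32) = -35491 - 112*(-7 - 32) = -35491 - 112*(-39) = -35491 - 1*(-4368) = -35491 + 4368 = -31123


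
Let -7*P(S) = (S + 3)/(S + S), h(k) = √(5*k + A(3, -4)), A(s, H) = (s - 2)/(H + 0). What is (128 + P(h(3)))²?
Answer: 189253215/11564 - 5373*√59/2891 ≈ 16351.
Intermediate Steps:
A(s, H) = (-2 + s)/H
h(k) = √(-¼ + 5*k) (h(k) = √(5*k + (-2 + 3)/(-4)) = √(5*k - ¼*1) = √(5*k - ¼) = √(-¼ + 5*k))
P(S) = -(3 + S)/(14*S) (P(S) = -(S + 3)/(7*(S + S)) = -(3 + S)/(7*(2*S)) = -(3 + S)*1/(2*S)/7 = -(3 + S)/(14*S))
(128 + P(h(3)))² = (128 + (-3 - √(-1 + 20*3)/2)/(14*((√(-1 + 20*3)/2))))² = (128 + (-3 - √(-1 + 60)/2)/(14*((√(-1 + 60)/2))))² = (128 + (-3 - √59/2)/(14*((√59/2))))² = (128 + (2*√59/59)*(-3 - √59/2)/14)² = (128 + √59*(-3 - √59/2)/413)²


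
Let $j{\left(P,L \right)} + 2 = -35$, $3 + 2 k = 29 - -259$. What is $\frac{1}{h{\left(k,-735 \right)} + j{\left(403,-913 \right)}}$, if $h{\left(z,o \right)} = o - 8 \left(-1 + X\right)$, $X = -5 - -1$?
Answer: $- \frac{1}{732} \approx -0.0013661$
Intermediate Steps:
$k = \frac{285}{2}$ ($k = - \frac{3}{2} + \frac{29 - -259}{2} = - \frac{3}{2} + \frac{29 + 259}{2} = - \frac{3}{2} + \frac{1}{2} \cdot 288 = - \frac{3}{2} + 144 = \frac{285}{2} \approx 142.5$)
$j{\left(P,L \right)} = -37$ ($j{\left(P,L \right)} = -2 - 35 = -37$)
$X = -4$ ($X = -5 + 1 = -4$)
$h{\left(z,o \right)} = 40 + o$ ($h{\left(z,o \right)} = o - 8 \left(-1 - 4\right) = o - 8 \left(-5\right) = o - -40 = o + 40 = 40 + o$)
$\frac{1}{h{\left(k,-735 \right)} + j{\left(403,-913 \right)}} = \frac{1}{\left(40 - 735\right) - 37} = \frac{1}{-695 - 37} = \frac{1}{-732} = - \frac{1}{732}$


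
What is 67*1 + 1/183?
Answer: 12262/183 ≈ 67.005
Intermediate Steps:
67*1 + 1/183 = 67 + 1/183 = 12262/183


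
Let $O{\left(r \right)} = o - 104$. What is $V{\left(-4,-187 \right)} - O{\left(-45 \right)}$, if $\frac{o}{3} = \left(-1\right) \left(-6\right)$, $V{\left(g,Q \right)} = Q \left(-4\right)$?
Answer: $834$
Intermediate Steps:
$V{\left(g,Q \right)} = - 4 Q$
$o = 18$ ($o = 3 \left(\left(-1\right) \left(-6\right)\right) = 3 \cdot 6 = 18$)
$O{\left(r \right)} = -86$ ($O{\left(r \right)} = 18 - 104 = -86$)
$V{\left(-4,-187 \right)} - O{\left(-45 \right)} = \left(-4\right) \left(-187\right) - -86 = 748 + 86 = 834$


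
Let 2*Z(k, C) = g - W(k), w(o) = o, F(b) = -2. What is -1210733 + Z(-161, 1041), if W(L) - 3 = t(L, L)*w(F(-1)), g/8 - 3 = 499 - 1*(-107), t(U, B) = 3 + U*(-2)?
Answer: -2415947/2 ≈ -1.2080e+6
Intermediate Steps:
t(U, B) = 3 - 2*U
g = 4872 (g = 24 + 8*(499 - 1*(-107)) = 24 + 8*(499 + 107) = 24 + 8*606 = 24 + 4848 = 4872)
W(L) = -3 + 4*L (W(L) = 3 + (3 - 2*L)*(-2) = 3 + (-6 + 4*L) = -3 + 4*L)
Z(k, C) = 4875/2 - 2*k (Z(k, C) = (4872 - (-3 + 4*k))/2 = (4872 + (3 - 4*k))/2 = (4875 - 4*k)/2 = 4875/2 - 2*k)
-1210733 + Z(-161, 1041) = -1210733 + (4875/2 - 2*(-161)) = -1210733 + (4875/2 + 322) = -1210733 + 5519/2 = -2415947/2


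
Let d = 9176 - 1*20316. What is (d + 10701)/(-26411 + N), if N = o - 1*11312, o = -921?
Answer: 439/38644 ≈ 0.011360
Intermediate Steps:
N = -12233 (N = -921 - 1*11312 = -921 - 11312 = -12233)
d = -11140 (d = 9176 - 20316 = -11140)
(d + 10701)/(-26411 + N) = (-11140 + 10701)/(-26411 - 12233) = -439/(-38644) = -439*(-1/38644) = 439/38644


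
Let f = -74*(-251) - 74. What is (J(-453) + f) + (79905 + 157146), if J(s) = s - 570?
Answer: 254528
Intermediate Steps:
f = 18500 (f = 18574 - 74 = 18500)
J(s) = -570 + s
(J(-453) + f) + (79905 + 157146) = ((-570 - 453) + 18500) + (79905 + 157146) = (-1023 + 18500) + 237051 = 17477 + 237051 = 254528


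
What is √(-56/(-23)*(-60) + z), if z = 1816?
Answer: 2*√220846/23 ≈ 40.865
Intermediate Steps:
√(-56/(-23)*(-60) + z) = √(-56/(-23)*(-60) + 1816) = √(-56*(-1/23)*(-60) + 1816) = √((56/23)*(-60) + 1816) = √(-3360/23 + 1816) = √(38408/23) = 2*√220846/23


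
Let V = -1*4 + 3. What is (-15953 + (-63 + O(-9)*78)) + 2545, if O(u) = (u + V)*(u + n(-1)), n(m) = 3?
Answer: -8791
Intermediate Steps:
V = -1 (V = -4 + 3 = -1)
O(u) = (-1 + u)*(3 + u) (O(u) = (u - 1)*(u + 3) = (-1 + u)*(3 + u))
(-15953 + (-63 + O(-9)*78)) + 2545 = (-15953 + (-63 + (-3 + (-9)² + 2*(-9))*78)) + 2545 = (-15953 + (-63 + (-3 + 81 - 18)*78)) + 2545 = (-15953 + (-63 + 60*78)) + 2545 = (-15953 + (-63 + 4680)) + 2545 = (-15953 + 4617) + 2545 = -11336 + 2545 = -8791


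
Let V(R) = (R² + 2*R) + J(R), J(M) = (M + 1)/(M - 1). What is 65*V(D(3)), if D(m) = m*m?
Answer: 26065/4 ≈ 6516.3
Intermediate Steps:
D(m) = m²
J(M) = (1 + M)/(-1 + M)
V(R) = R² + 2*R + (1 + R)/(-1 + R) (V(R) = (R² + 2*R) + (1 + R)/(-1 + R) = R² + 2*R + (1 + R)/(-1 + R))
65*V(D(3)) = 65*((1 + (3²)² + (3²)³ - 1*3²)/(-1 + 3²)) = 65*((1 + 9² + 9³ - 1*9)/(-1 + 9)) = 65*((1 + 81 + 729 - 9)/8) = 65*((⅛)*802) = 65*(401/4) = 26065/4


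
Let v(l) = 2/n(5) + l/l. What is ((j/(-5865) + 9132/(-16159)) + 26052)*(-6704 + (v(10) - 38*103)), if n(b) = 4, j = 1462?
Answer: -1541851092914659/5574855 ≈ -2.7657e+8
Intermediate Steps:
v(l) = 3/2 (v(l) = 2/4 + l/l = 2*(1/4) + 1 = 1/2 + 1 = 3/2)
((j/(-5865) + 9132/(-16159)) + 26052)*(-6704 + (v(10) - 38*103)) = ((1462/(-5865) + 9132/(-16159)) + 26052)*(-6704 + (3/2 - 38*103)) = ((1462*(-1/5865) + 9132*(-1/16159)) + 26052)*(-6704 + (3/2 - 3914)) = ((-86/345 - 9132/16159) + 26052)*(-6704 - 7825/2) = (-4540214/5574855 + 26052)*(-21233/2) = (145231582246/5574855)*(-21233/2) = -1541851092914659/5574855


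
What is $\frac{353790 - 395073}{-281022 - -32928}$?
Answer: $\frac{417}{2506} \approx 0.1664$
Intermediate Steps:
$\frac{353790 - 395073}{-281022 - -32928} = - \frac{41283}{-281022 + 32928} = - \frac{41283}{-248094} = \left(-41283\right) \left(- \frac{1}{248094}\right) = \frac{417}{2506}$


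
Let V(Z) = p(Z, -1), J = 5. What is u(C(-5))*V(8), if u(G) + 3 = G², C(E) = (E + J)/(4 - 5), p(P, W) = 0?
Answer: 0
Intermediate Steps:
V(Z) = 0
C(E) = -5 - E (C(E) = (E + 5)/(4 - 5) = (5 + E)/(-1) = (5 + E)*(-1) = -5 - E)
u(G) = -3 + G²
u(C(-5))*V(8) = (-3 + (-5 - 1*(-5))²)*0 = (-3 + (-5 + 5)²)*0 = (-3 + 0²)*0 = (-3 + 0)*0 = -3*0 = 0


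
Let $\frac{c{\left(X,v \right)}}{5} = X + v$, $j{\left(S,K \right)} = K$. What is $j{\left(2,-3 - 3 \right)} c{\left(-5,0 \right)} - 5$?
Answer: $145$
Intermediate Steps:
$c{\left(X,v \right)} = 5 X + 5 v$ ($c{\left(X,v \right)} = 5 \left(X + v\right) = 5 X + 5 v$)
$j{\left(2,-3 - 3 \right)} c{\left(-5,0 \right)} - 5 = \left(-3 - 3\right) \left(5 \left(-5\right) + 5 \cdot 0\right) - 5 = \left(-3 - 3\right) \left(-25 + 0\right) - 5 = \left(-6\right) \left(-25\right) - 5 = 150 - 5 = 145$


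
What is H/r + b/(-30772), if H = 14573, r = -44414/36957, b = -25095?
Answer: -1183706833383/97621972 ≈ -12125.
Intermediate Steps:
r = -44414/36957 (r = -44414*1/36957 = -44414/36957 ≈ -1.2018)
H/r + b/(-30772) = 14573/(-44414/36957) - 25095/(-30772) = 14573*(-36957/44414) - 25095*(-1/30772) = -538574361/44414 + 3585/4396 = -1183706833383/97621972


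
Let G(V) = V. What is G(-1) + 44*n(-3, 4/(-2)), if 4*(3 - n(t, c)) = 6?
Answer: 65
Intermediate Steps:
n(t, c) = 3/2 (n(t, c) = 3 - ¼*6 = 3 - 3/2 = 3/2)
G(-1) + 44*n(-3, 4/(-2)) = -1 + 44*(3/2) = -1 + 66 = 65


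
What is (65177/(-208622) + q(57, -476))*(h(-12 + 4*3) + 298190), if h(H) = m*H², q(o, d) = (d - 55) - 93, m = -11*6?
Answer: -19418923748975/104311 ≈ -1.8616e+8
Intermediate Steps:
m = -66
q(o, d) = -148 + d (q(o, d) = (-55 + d) - 93 = -148 + d)
h(H) = -66*H²
(65177/(-208622) + q(57, -476))*(h(-12 + 4*3) + 298190) = (65177/(-208622) + (-148 - 476))*(-66*(-12 + 4*3)² + 298190) = (65177*(-1/208622) - 624)*(-66*(-12 + 12)² + 298190) = (-65177/208622 - 624)*(-66*0² + 298190) = -130245305*(-66*0 + 298190)/208622 = -130245305*(0 + 298190)/208622 = -130245305/208622*298190 = -19418923748975/104311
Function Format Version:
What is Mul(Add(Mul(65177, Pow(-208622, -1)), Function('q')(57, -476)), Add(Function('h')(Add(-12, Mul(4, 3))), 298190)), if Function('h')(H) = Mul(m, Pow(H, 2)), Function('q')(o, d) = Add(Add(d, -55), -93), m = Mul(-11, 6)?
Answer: Rational(-19418923748975, 104311) ≈ -1.8616e+8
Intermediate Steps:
m = -66
Function('q')(o, d) = Add(-148, d) (Function('q')(o, d) = Add(Add(-55, d), -93) = Add(-148, d))
Function('h')(H) = Mul(-66, Pow(H, 2))
Mul(Add(Mul(65177, Pow(-208622, -1)), Function('q')(57, -476)), Add(Function('h')(Add(-12, Mul(4, 3))), 298190)) = Mul(Add(Mul(65177, Pow(-208622, -1)), Add(-148, -476)), Add(Mul(-66, Pow(Add(-12, Mul(4, 3)), 2)), 298190)) = Mul(Add(Mul(65177, Rational(-1, 208622)), -624), Add(Mul(-66, Pow(Add(-12, 12), 2)), 298190)) = Mul(Add(Rational(-65177, 208622), -624), Add(Mul(-66, Pow(0, 2)), 298190)) = Mul(Rational(-130245305, 208622), Add(Mul(-66, 0), 298190)) = Mul(Rational(-130245305, 208622), Add(0, 298190)) = Mul(Rational(-130245305, 208622), 298190) = Rational(-19418923748975, 104311)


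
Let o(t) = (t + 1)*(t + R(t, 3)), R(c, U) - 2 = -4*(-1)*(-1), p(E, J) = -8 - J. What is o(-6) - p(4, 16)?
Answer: 64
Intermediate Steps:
R(c, U) = -2 (R(c, U) = 2 - 4*(-1)*(-1) = 2 + 4*(-1) = 2 - 4 = -2)
o(t) = (1 + t)*(-2 + t) (o(t) = (t + 1)*(t - 2) = (1 + t)*(-2 + t))
o(-6) - p(4, 16) = (-2 + (-6)² - 1*(-6)) - (-8 - 1*16) = (-2 + 36 + 6) - (-8 - 16) = 40 - 1*(-24) = 40 + 24 = 64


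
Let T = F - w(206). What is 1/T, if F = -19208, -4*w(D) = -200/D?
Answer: -103/1978449 ≈ -5.2061e-5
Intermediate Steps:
w(D) = 50/D (w(D) = -(-50)/D = 50/D)
T = -1978449/103 (T = -19208 - 50/206 = -19208 - 1*25/103 = -19208 - 25/103 = -1978449/103 ≈ -19208.)
1/T = 1/(-1978449/103) = -103/1978449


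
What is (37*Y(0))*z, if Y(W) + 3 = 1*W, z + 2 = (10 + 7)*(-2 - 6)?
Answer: 15318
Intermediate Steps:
z = -138 (z = -2 + (10 + 7)*(-2 - 6) = -2 + 17*(-8) = -2 - 136 = -138)
Y(W) = -3 + W (Y(W) = -3 + 1*W = -3 + W)
(37*Y(0))*z = (37*(-3 + 0))*(-138) = (37*(-3))*(-138) = -111*(-138) = 15318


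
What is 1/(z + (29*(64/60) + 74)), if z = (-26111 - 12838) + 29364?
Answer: -15/142201 ≈ -0.00010548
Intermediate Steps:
z = -9585 (z = -38949 + 29364 = -9585)
1/(z + (29*(64/60) + 74)) = 1/(-9585 + (29*(64/60) + 74)) = 1/(-9585 + (29*(64*(1/60)) + 74)) = 1/(-9585 + (29*(16/15) + 74)) = 1/(-9585 + (464/15 + 74)) = 1/(-9585 + 1574/15) = 1/(-142201/15) = -15/142201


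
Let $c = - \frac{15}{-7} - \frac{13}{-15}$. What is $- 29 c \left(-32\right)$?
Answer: $\frac{293248}{105} \approx 2792.8$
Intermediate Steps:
$c = \frac{316}{105}$ ($c = \left(-15\right) \left(- \frac{1}{7}\right) - - \frac{13}{15} = \frac{15}{7} + \frac{13}{15} = \frac{316}{105} \approx 3.0095$)
$- 29 c \left(-32\right) = \left(-29\right) \frac{316}{105} \left(-32\right) = \left(- \frac{9164}{105}\right) \left(-32\right) = \frac{293248}{105}$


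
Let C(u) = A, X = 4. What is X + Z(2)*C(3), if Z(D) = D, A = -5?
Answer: -6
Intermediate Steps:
C(u) = -5
X + Z(2)*C(3) = 4 + 2*(-5) = 4 - 10 = -6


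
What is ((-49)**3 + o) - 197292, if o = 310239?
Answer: -4702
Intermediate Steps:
((-49)**3 + o) - 197292 = ((-49)**3 + 310239) - 197292 = (-117649 + 310239) - 197292 = 192590 - 197292 = -4702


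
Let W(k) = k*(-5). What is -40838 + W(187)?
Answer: -41773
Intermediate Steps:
W(k) = -5*k
-40838 + W(187) = -40838 - 5*187 = -40838 - 935 = -41773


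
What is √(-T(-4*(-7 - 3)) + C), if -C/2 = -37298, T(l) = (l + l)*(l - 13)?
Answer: 2*√18109 ≈ 269.14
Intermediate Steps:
T(l) = 2*l*(-13 + l) (T(l) = (2*l)*(-13 + l) = 2*l*(-13 + l))
C = 74596 (C = -2*(-37298) = 74596)
√(-T(-4*(-7 - 3)) + C) = √(-2*(-4*(-7 - 3))*(-13 - 4*(-7 - 3)) + 74596) = √(-2*(-4*(-10))*(-13 - 4*(-10)) + 74596) = √(-2*40*(-13 + 40) + 74596) = √(-2*40*27 + 74596) = √(-1*2160 + 74596) = √(-2160 + 74596) = √72436 = 2*√18109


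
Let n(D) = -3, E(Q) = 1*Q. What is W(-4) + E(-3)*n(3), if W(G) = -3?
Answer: 6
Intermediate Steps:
E(Q) = Q
W(-4) + E(-3)*n(3) = -3 - 3*(-3) = -3 + 9 = 6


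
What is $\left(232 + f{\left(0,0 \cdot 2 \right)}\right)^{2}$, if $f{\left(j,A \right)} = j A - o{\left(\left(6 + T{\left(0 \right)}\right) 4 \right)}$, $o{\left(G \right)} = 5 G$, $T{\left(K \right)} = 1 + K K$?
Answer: $8464$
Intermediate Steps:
$T{\left(K \right)} = 1 + K^{2}$
$f{\left(j,A \right)} = -140 + A j$ ($f{\left(j,A \right)} = j A - 5 \left(6 + \left(1 + 0^{2}\right)\right) 4 = A j - 5 \left(6 + \left(1 + 0\right)\right) 4 = A j - 5 \left(6 + 1\right) 4 = A j - 5 \cdot 7 \cdot 4 = A j - 5 \cdot 28 = A j - 140 = -140 + A j$)
$\left(232 + f{\left(0,0 \cdot 2 \right)}\right)^{2} = \left(232 - \left(140 - 0 \cdot 2 \cdot 0\right)\right)^{2} = \left(232 + \left(-140 + 0 \cdot 0\right)\right)^{2} = \left(232 + \left(-140 + 0\right)\right)^{2} = \left(232 - 140\right)^{2} = 92^{2} = 8464$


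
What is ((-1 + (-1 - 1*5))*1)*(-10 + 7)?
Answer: 21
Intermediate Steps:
((-1 + (-1 - 1*5))*1)*(-10 + 7) = ((-1 + (-1 - 5))*1)*(-3) = ((-1 - 6)*1)*(-3) = -7*1*(-3) = -7*(-3) = 21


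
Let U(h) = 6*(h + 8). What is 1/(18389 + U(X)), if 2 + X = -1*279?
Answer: 1/16751 ≈ 5.9698e-5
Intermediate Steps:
X = -281 (X = -2 - 1*279 = -2 - 279 = -281)
U(h) = 48 + 6*h (U(h) = 6*(8 + h) = 48 + 6*h)
1/(18389 + U(X)) = 1/(18389 + (48 + 6*(-281))) = 1/(18389 + (48 - 1686)) = 1/(18389 - 1638) = 1/16751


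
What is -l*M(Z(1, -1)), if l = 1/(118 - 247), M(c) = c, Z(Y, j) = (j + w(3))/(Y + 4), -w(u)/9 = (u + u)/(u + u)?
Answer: -2/129 ≈ -0.015504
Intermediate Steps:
w(u) = -9 (w(u) = -9*(u + u)/(u + u) = -9*2*u/(2*u) = -9*2*u*1/(2*u) = -9*1 = -9)
Z(Y, j) = (-9 + j)/(4 + Y) (Z(Y, j) = (j - 9)/(Y + 4) = (-9 + j)/(4 + Y))
l = -1/129 (l = 1/(-129) = -1/129 ≈ -0.0077519)
-l*M(Z(1, -1)) = -(-1)*(-9 - 1)/(4 + 1)/129 = -(-1)*-10/5/129 = -(-1)*(⅕)*(-10)/129 = -(-1)*(-2)/129 = -1*2/129 = -2/129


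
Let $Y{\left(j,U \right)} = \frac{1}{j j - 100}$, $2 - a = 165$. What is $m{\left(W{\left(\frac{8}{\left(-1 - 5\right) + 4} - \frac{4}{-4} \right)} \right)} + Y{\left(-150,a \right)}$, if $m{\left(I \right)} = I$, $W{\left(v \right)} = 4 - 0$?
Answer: $\frac{89601}{22400} \approx 4.0$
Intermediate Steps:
$a = -163$ ($a = 2 - 165 = -163$)
$Y{\left(j,U \right)} = \frac{1}{-100 + j^{2}}$ ($Y{\left(j,U \right)} = \frac{1}{j^{2} - 100} = \frac{1}{-100 + j^{2}}$)
$W{\left(v \right)} = 4$ ($W{\left(v \right)} = 4 + 0 = 4$)
$m{\left(W{\left(\frac{8}{\left(-1 - 5\right) + 4} - \frac{4}{-4} \right)} \right)} + Y{\left(-150,a \right)} = 4 + \frac{1}{-100 + \left(-150\right)^{2}} = 4 + \frac{1}{-100 + 22500} = 4 + \frac{1}{22400} = \frac{89601}{22400}$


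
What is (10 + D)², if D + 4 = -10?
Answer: 16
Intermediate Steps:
D = -14 (D = -4 - 10 = -14)
(10 + D)² = (10 - 14)² = (-4)² = 16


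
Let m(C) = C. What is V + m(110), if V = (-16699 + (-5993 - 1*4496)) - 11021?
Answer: -38099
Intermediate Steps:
V = -38209 (V = (-16699 + (-5993 - 4496)) - 11021 = (-16699 - 10489) - 11021 = -27188 - 11021 = -38209)
V + m(110) = -38209 + 110 = -38099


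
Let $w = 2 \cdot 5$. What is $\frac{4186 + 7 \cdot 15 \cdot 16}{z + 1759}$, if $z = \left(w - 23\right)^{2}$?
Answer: $\frac{2933}{964} \approx 3.0425$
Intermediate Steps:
$w = 10$
$z = 169$ ($z = \left(10 - 23\right)^{2} = \left(-13\right)^{2} = 169$)
$\frac{4186 + 7 \cdot 15 \cdot 16}{z + 1759} = \frac{4186 + 7 \cdot 15 \cdot 16}{169 + 1759} = \frac{4186 + 105 \cdot 16}{1928} = \left(4186 + 1680\right) \frac{1}{1928} = 5866 \cdot \frac{1}{1928} = \frac{2933}{964}$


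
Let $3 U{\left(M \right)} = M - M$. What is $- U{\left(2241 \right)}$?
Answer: $0$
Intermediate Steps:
$U{\left(M \right)} = 0$ ($U{\left(M \right)} = \frac{M - M}{3} = \frac{1}{3} \cdot 0 = 0$)
$- U{\left(2241 \right)} = \left(-1\right) 0 = 0$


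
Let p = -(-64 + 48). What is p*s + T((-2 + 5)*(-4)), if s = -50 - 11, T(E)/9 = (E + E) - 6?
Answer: -1246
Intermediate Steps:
p = 16 (p = -1*(-16) = 16)
T(E) = -54 + 18*E (T(E) = 9*((E + E) - 6) = 9*(2*E - 6) = 9*(-6 + 2*E) = -54 + 18*E)
s = -61
p*s + T((-2 + 5)*(-4)) = 16*(-61) + (-54 + 18*((-2 + 5)*(-4))) = -976 + (-54 + 18*(3*(-4))) = -976 + (-54 + 18*(-12)) = -976 + (-54 - 216) = -976 - 270 = -1246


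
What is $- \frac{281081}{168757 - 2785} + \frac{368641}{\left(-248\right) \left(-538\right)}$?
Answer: $\frac{5920283177}{5536162032} \approx 1.0694$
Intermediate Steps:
$- \frac{281081}{168757 - 2785} + \frac{368641}{\left(-248\right) \left(-538\right)} = - \frac{281081}{168757 - 2785} + \frac{368641}{133424} = - \frac{281081}{165972} + 368641 \cdot \frac{1}{133424} = \left(-281081\right) \frac{1}{165972} + \frac{368641}{133424} = - \frac{281081}{165972} + \frac{368641}{133424} = \frac{5920283177}{5536162032}$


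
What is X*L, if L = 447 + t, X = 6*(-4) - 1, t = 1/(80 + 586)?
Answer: -7442575/666 ≈ -11175.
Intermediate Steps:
t = 1/666 ≈ 0.0015015
X = -25 (X = -24 - 1 = -25)
L = 297703/666 (L = 447 + 1/666 = 297703/666 ≈ 447.00)
X*L = -25*297703/666 = -7442575/666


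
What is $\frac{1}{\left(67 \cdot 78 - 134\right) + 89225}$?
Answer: $\frac{1}{94317} \approx 1.0603 \cdot 10^{-5}$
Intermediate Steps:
$\frac{1}{\left(67 \cdot 78 - 134\right) + 89225} = \frac{1}{\left(5226 - 134\right) + 89225} = \frac{1}{5092 + 89225} = \frac{1}{94317}$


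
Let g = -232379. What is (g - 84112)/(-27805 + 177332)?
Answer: -45213/21361 ≈ -2.1166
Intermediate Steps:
(g - 84112)/(-27805 + 177332) = (-232379 - 84112)/(-27805 + 177332) = -316491/149527 = -316491*1/149527 = -45213/21361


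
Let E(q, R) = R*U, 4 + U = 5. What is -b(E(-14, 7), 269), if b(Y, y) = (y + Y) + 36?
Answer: -312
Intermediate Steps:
U = 1 (U = -4 + 5 = 1)
E(q, R) = R (E(q, R) = R*1 = R)
b(Y, y) = 36 + Y + y (b(Y, y) = (Y + y) + 36 = 36 + Y + y)
-b(E(-14, 7), 269) = -(36 + 7 + 269) = -1*312 = -312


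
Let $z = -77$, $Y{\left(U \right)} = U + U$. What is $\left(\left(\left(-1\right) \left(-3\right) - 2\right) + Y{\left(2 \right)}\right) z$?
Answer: $-385$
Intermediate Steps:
$Y{\left(U \right)} = 2 U$
$\left(\left(\left(-1\right) \left(-3\right) - 2\right) + Y{\left(2 \right)}\right) z = \left(\left(\left(-1\right) \left(-3\right) - 2\right) + 2 \cdot 2\right) \left(-77\right) = \left(\left(3 - 2\right) + 4\right) \left(-77\right) = \left(1 + 4\right) \left(-77\right) = 5 \left(-77\right) = -385$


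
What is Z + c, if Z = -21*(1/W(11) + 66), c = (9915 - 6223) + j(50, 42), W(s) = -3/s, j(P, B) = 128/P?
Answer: 59639/25 ≈ 2385.6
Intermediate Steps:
c = 92364/25 (c = (9915 - 6223) + 128/50 = 3692 + 128*(1/50) = 3692 + 64/25 = 92364/25 ≈ 3694.6)
Z = -1309 (Z = -21*(1/(-3/11) + 66) = -21*(-11/3 + 66) = -21*187/3 = -1309)
Z + c = -1309 + 92364/25 = 59639/25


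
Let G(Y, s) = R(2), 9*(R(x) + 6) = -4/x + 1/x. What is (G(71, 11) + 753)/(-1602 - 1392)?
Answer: -4481/17964 ≈ -0.24944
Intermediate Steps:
R(x) = -6 - 1/(3*x) (R(x) = -6 + (-4/x + 1/x)/9 = -6 + (-3/x)/9 = -6 - 1/(3*x))
G(Y, s) = -37/6 (G(Y, s) = -6 - 1/3/2 = -6 - 1/3*1/2 = -6 - 1/6 = -37/6)
(G(71, 11) + 753)/(-1602 - 1392) = (-37/6 + 753)/(-1602 - 1392) = (4481/6)/(-2994) = (4481/6)*(-1/2994) = -4481/17964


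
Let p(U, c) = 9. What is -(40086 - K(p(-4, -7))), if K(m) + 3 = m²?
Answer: -40008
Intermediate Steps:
K(m) = -3 + m²
-(40086 - K(p(-4, -7))) = -(40086 - (-3 + 9²)) = -(40086 - (-3 + 81)) = -(40086 - 1*78) = -(40086 - 78) = -1*40008 = -40008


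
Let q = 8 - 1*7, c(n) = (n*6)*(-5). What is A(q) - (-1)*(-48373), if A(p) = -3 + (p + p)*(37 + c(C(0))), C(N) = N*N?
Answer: -48302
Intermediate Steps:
C(N) = N**2
c(n) = -30*n (c(n) = (6*n)*(-5) = -30*n)
q = 1 (q = 8 - 7 = 1)
A(p) = -3 + 74*p (A(p) = -3 + (p + p)*(37 - 30*0**2) = -3 + (2*p)*(37 - 30*0) = -3 + (2*p)*(37 + 0) = -3 + (2*p)*37 = -3 + 74*p)
A(q) - (-1)*(-48373) = (-3 + 74*1) - (-1)*(-48373) = (-3 + 74) - 1*48373 = 71 - 48373 = -48302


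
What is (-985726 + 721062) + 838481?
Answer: 573817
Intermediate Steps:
(-985726 + 721062) + 838481 = -264664 + 838481 = 573817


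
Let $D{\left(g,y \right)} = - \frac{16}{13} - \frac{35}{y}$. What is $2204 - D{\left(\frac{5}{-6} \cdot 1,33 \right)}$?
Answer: $\frac{946499}{429} \approx 2206.3$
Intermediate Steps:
$D{\left(g,y \right)} = - \frac{16}{13} - \frac{35}{y}$ ($D{\left(g,y \right)} = \left(-16\right) \frac{1}{13} - \frac{35}{y} = - \frac{16}{13} - \frac{35}{y}$)
$2204 - D{\left(\frac{5}{-6} \cdot 1,33 \right)} = 2204 - \left(- \frac{16}{13} - \frac{35}{33}\right) = 2204 - - \frac{983}{429} = 2204 + \frac{983}{429} = \frac{946499}{429}$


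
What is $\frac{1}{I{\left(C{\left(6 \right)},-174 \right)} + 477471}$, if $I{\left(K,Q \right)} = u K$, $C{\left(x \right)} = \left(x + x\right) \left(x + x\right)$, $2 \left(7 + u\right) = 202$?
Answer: $\frac{1}{491007} \approx 2.0366 \cdot 10^{-6}$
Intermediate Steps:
$u = 94$ ($u = -7 + \frac{1}{2} \cdot 202 = -7 + 101 = 94$)
$C{\left(x \right)} = 4 x^{2}$ ($C{\left(x \right)} = 2 x 2 x = 4 x^{2}$)
$I{\left(K,Q \right)} = 94 K$
$\frac{1}{I{\left(C{\left(6 \right)},-174 \right)} + 477471} = \frac{1}{94 \cdot 4 \cdot 6^{2} + 477471} = \frac{1}{94 \cdot 4 \cdot 36 + 477471} = \frac{1}{94 \cdot 144 + 477471} = \frac{1}{13536 + 477471} = \frac{1}{491007}$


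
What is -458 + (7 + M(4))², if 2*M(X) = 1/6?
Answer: -58727/144 ≈ -407.83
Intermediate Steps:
M(X) = 1/12 (M(X) = (½)/6 = (½)*(⅙) = 1/12)
-458 + (7 + M(4))² = -458 + (7 + 1/12)² = -458 + (85/12)² = -458 + 7225/144 = -58727/144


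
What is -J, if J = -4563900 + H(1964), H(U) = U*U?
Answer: 706604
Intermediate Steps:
H(U) = U**2
J = -706604 (J = -4563900 + 1964**2 = -4563900 + 3857296 = -706604)
-J = -1*(-706604) = 706604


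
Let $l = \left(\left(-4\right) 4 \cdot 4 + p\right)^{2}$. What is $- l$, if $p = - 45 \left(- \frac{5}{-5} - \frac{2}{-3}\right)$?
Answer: $-19321$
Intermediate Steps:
$p = -75$ ($p = - 45 \left(\left(-5\right) \left(- \frac{1}{5}\right) - - \frac{2}{3}\right) = - 45 \left(1 + \frac{2}{3}\right) = \left(-45\right) \frac{5}{3} = -75$)
$l = 19321$ ($l = \left(\left(-4\right) 4 \cdot 4 - 75\right)^{2} = \left(\left(-16\right) 4 - 75\right)^{2} = \left(-64 - 75\right)^{2} = \left(-139\right)^{2} = 19321$)
$- l = \left(-1\right) 19321 = -19321$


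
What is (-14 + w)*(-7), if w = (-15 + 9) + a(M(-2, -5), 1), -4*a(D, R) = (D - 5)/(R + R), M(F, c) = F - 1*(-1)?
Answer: 539/4 ≈ 134.75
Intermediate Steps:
M(F, c) = 1 + F (M(F, c) = F + 1 = 1 + F)
a(D, R) = -(-5 + D)/(8*R) (a(D, R) = -(D - 5)/(4*(R + R)) = -(-5 + D)/(4*(2*R)) = -(-5 + D)*1/(2*R)/4 = -(-5 + D)/(8*R))
w = -21/4 (w = (-15 + 9) + (⅛)*(5 - (1 - 2))/1 = -6 + (⅛)*1*(5 - 1*(-1)) = -6 + (⅛)*1*(5 + 1) = -6 + (⅛)*1*6 = -6 + ¾ = -21/4 ≈ -5.2500)
(-14 + w)*(-7) = (-14 - 21/4)*(-7) = -77/4*(-7) = 539/4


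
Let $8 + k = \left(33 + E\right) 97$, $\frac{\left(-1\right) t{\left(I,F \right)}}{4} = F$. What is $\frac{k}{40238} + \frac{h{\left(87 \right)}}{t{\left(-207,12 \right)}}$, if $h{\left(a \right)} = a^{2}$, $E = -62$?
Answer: $- \frac{1638155}{10384} \approx -157.76$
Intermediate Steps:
$t{\left(I,F \right)} = - 4 F$
$k = -2821$ ($k = -8 + \left(33 - 62\right) 97 = -8 - 2813 = -2821$)
$\frac{k}{40238} + \frac{h{\left(87 \right)}}{t{\left(-207,12 \right)}} = - \frac{2821}{40238} + \frac{87^{2}}{\left(-4\right) 12} = \left(-2821\right) \frac{1}{40238} + \frac{7569}{-48} = - \frac{91}{1298} + 7569 \left(- \frac{1}{48}\right) = - \frac{91}{1298} - \frac{2523}{16} = - \frac{1638155}{10384}$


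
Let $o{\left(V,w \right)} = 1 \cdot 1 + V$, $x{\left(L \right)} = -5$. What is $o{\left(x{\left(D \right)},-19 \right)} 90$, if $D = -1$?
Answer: $-360$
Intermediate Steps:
$o{\left(V,w \right)} = 1 + V$
$o{\left(x{\left(D \right)},-19 \right)} 90 = \left(1 - 5\right) 90 = \left(-4\right) 90 = -360$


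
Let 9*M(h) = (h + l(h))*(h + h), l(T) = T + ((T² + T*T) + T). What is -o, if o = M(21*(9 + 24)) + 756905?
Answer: -148993763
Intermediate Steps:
l(T) = 2*T + 2*T² (l(T) = T + ((T² + T²) + T) = T + (2*T² + T) = T + (T + 2*T²) = 2*T + 2*T²)
M(h) = 2*h*(h + 2*h*(1 + h))/9 (M(h) = ((h + 2*h*(1 + h))*(h + h))/9 = ((h + 2*h*(1 + h))*(2*h))/9 = (2*h*(h + 2*h*(1 + h)))/9 = 2*h*(h + 2*h*(1 + h))/9)
o = 148993763 (o = 2*(21*(9 + 24))²*(3 + 2*(21*(9 + 24)))/9 + 756905 = 2*(21*33)²*(3 + 2*(21*33))/9 + 756905 = (2/9)*693²*(3 + 2*693) + 756905 = (2/9)*480249*(3 + 1386) + 756905 = (2/9)*480249*1389 + 756905 = 148236858 + 756905 = 148993763)
-o = -1*148993763 = -148993763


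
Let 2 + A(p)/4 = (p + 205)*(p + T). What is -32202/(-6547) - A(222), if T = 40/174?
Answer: -216190765898/569589 ≈ -3.7956e+5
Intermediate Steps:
T = 20/87 (T = 40*(1/174) = 20/87 ≈ 0.22989)
A(p) = -8 + 4*(205 + p)*(20/87 + p) (A(p) = -8 + 4*((p + 205)*(p + 20/87)) = -8 + 4*((205 + p)*(20/87 + p)) = -8 + 4*(205 + p)*(20/87 + p))
-32202/(-6547) - A(222) = -32202/(-6547) - (15704/87 + 4*222**2 + (71420/87)*222) = -32202*(-1/6547) - (15704/87 + 4*49284 + 5285080/29) = 32202/6547 - (15704/87 + 197136 + 5285080/29) = 32202/6547 - 1*33021776/87 = 32202/6547 - 33021776/87 = -216190765898/569589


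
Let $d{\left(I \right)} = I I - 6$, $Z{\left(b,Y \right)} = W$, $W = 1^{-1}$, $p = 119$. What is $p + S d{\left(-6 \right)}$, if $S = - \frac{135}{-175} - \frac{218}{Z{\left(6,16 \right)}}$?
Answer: $- \frac{44785}{7} \approx -6397.9$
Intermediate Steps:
$W = 1$
$Z{\left(b,Y \right)} = 1$
$d{\left(I \right)} = -6 + I^{2}$ ($d{\left(I \right)} = I^{2} - 6 = -6 + I^{2}$)
$S = - \frac{7603}{35}$ ($S = - \frac{135}{-175} - \frac{218}{1} = \left(-135\right) \left(- \frac{1}{175}\right) - 218 = \frac{27}{35} - 218 = - \frac{7603}{35} \approx -217.23$)
$p + S d{\left(-6 \right)} = 119 - \frac{7603 \left(-6 + \left(-6\right)^{2}\right)}{35} = 119 - \frac{7603 \left(-6 + 36\right)}{35} = 119 - \frac{45618}{7} = - \frac{44785}{7}$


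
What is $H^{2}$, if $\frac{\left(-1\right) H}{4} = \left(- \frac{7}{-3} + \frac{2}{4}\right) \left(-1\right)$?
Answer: $\frac{1156}{9} \approx 128.44$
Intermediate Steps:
$H = \frac{34}{3}$ ($H = - 4 \left(- \frac{7}{-3} + \frac{2}{4}\right) \left(-1\right) = - 4 \left(\left(-7\right) \left(- \frac{1}{3}\right) + 2 \cdot \frac{1}{4}\right) \left(-1\right) = - 4 \left(\frac{7}{3} + \frac{1}{2}\right) \left(-1\right) = - 4 \cdot \frac{17}{6} \left(-1\right) = \left(-4\right) \left(- \frac{17}{6}\right) = \frac{34}{3} \approx 11.333$)
$H^{2} = \left(\frac{34}{3}\right)^{2} = \frac{1156}{9}$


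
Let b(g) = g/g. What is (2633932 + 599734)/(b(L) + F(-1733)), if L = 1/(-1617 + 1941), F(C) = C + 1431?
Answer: -3233666/301 ≈ -10743.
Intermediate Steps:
F(C) = 1431 + C
L = 1/324 ≈ 0.0030864
b(g) = 1
(2633932 + 599734)/(b(L) + F(-1733)) = (2633932 + 599734)/(1 + (1431 - 1733)) = 3233666/(1 - 302) = 3233666/(-301) = 3233666*(-1/301) = -3233666/301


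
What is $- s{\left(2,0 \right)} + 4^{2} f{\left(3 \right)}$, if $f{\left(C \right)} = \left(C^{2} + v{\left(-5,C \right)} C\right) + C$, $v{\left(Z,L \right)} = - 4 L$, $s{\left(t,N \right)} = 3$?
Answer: $-387$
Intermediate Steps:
$f{\left(C \right)} = C - 3 C^{2}$ ($f{\left(C \right)} = \left(C^{2} + - 4 C C\right) + C = \left(C^{2} - 4 C^{2}\right) + C = - 3 C^{2} + C = C - 3 C^{2}$)
$- s{\left(2,0 \right)} + 4^{2} f{\left(3 \right)} = \left(-1\right) 3 + 4^{2} \cdot 3 \left(1 - 9\right) = -3 + 16 \cdot 3 \left(1 - 9\right) = -3 + 16 \cdot 3 \left(-8\right) = -3 + 16 \left(-24\right) = -3 - 384 = -387$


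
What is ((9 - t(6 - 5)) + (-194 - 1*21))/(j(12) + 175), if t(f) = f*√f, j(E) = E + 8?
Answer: -69/65 ≈ -1.0615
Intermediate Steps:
j(E) = 8 + E
t(f) = f^(3/2)
((9 - t(6 - 5)) + (-194 - 1*21))/(j(12) + 175) = ((9 - (6 - 5)^(3/2)) + (-194 - 1*21))/((8 + 12) + 175) = ((9 - 1^(3/2)) + (-194 - 21))/(20 + 175) = ((9 - 1*1) - 215)/195 = ((9 - 1) - 215)*(1/195) = (8 - 215)*(1/195) = -207*1/195 = -69/65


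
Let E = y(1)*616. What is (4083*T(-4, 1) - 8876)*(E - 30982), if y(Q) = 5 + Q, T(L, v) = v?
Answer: 130781798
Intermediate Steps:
E = 3696 (E = (5 + 1)*616 = 6*616 = 3696)
(4083*T(-4, 1) - 8876)*(E - 30982) = (4083*1 - 8876)*(3696 - 30982) = (4083 - 8876)*(-27286) = -4793*(-27286) = 130781798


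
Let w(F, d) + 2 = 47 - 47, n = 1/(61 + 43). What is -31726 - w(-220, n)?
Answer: -31724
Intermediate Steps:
n = 1/104 ≈ 0.0096154
w(F, d) = -2 (w(F, d) = -2 + (47 - 47) = -2 + 0 = -2)
-31726 - w(-220, n) = -31726 - 1*(-2) = -31726 + 2 = -31724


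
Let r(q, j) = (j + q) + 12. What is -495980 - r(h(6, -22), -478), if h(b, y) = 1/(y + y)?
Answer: -21802615/44 ≈ -4.9551e+5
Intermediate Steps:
h(b, y) = 1/(2*y)
r(q, j) = 12 + j + q
-495980 - r(h(6, -22), -478) = -495980 - (12 - 478 + (½)/(-22)) = -495980 - (12 - 478 + (½)*(-1/22)) = -495980 - (12 - 478 - 1/44) = -495980 - 1*(-20505/44) = -495980 + 20505/44 = -21802615/44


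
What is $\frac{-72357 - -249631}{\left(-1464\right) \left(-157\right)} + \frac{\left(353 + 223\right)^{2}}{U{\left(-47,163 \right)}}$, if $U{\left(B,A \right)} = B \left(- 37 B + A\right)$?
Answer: $- \frac{5034234841}{1712252676} \approx -2.9401$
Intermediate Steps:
$U{\left(B,A \right)} = B \left(A - 37 B\right)$
$\frac{-72357 - -249631}{\left(-1464\right) \left(-157\right)} + \frac{\left(353 + 223\right)^{2}}{U{\left(-47,163 \right)}} = \frac{-72357 - -249631}{\left(-1464\right) \left(-157\right)} + \frac{\left(353 + 223\right)^{2}}{\left(-47\right) \left(163 - -1739\right)} = \frac{-72357 + 249631}{229848} + \frac{576^{2}}{\left(-47\right) \left(163 + 1739\right)} = 177274 \cdot \frac{1}{229848} + \frac{331776}{\left(-47\right) 1902} = \frac{88637}{114924} + \frac{331776}{-89394} = \frac{88637}{114924} + 331776 \left(- \frac{1}{89394}\right) = \frac{88637}{114924} - \frac{55296}{14899} = - \frac{5034234841}{1712252676}$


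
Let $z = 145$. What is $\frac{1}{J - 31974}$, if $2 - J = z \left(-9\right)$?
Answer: $- \frac{1}{30667} \approx -3.2608 \cdot 10^{-5}$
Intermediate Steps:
$J = 1307$ ($J = 2 - 145 \left(-9\right) = 2 - -1305 = 2 + 1305 = 1307$)
$\frac{1}{J - 31974} = \frac{1}{1307 - 31974} = \frac{1}{-30667} = - \frac{1}{30667}$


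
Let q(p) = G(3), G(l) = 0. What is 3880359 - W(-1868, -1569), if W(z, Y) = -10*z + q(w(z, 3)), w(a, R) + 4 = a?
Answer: 3861679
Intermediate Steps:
w(a, R) = -4 + a
q(p) = 0
W(z, Y) = -10*z (W(z, Y) = -10*z + 0 = -10*z)
3880359 - W(-1868, -1569) = 3880359 - (-10)*(-1868) = 3880359 - 1*18680 = 3880359 - 18680 = 3861679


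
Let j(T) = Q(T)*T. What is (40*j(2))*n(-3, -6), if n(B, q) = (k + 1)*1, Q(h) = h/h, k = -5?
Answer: -320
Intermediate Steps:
Q(h) = 1
j(T) = T (j(T) = 1*T = T)
n(B, q) = -4 (n(B, q) = (-5 + 1)*1 = -4*1 = -4)
(40*j(2))*n(-3, -6) = (40*2)*(-4) = 80*(-4) = -320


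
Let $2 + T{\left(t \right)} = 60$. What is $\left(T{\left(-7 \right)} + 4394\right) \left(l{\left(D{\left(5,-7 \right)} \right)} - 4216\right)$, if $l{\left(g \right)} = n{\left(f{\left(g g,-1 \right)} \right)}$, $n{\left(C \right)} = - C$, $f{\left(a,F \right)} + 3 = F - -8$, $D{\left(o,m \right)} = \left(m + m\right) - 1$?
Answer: $-18787440$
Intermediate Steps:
$D{\left(o,m \right)} = -1 + 2 m$ ($D{\left(o,m \right)} = 2 m - 1 = -1 + 2 m$)
$T{\left(t \right)} = 58$ ($T{\left(t \right)} = -2 + 60 = 58$)
$f{\left(a,F \right)} = 5 + F$ ($f{\left(a,F \right)} = -3 + \left(F - -8\right) = -3 + \left(F + 8\right) = -3 + \left(8 + F\right) = 5 + F$)
$l{\left(g \right)} = -4$ ($l{\left(g \right)} = - (5 - 1) = \left(-1\right) 4 = -4$)
$\left(T{\left(-7 \right)} + 4394\right) \left(l{\left(D{\left(5,-7 \right)} \right)} - 4216\right) = \left(58 + 4394\right) \left(-4 - 4216\right) = 4452 \left(-4220\right) = -18787440$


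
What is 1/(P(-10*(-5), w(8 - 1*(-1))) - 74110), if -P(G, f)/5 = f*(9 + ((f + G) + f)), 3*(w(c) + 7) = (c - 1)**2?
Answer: -9/723535 ≈ -1.2439e-5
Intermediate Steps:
w(c) = -7 + (-1 + c)**2/3 (w(c) = -7 + (c - 1)**2/3 = -7 + (-1 + c)**2/3)
P(G, f) = -5*f*(9 + G + 2*f) (P(G, f) = -5*f*(9 + ((f + G) + f)) = -5*f*(9 + ((G + f) + f)) = -5*f*(9 + (G + 2*f)) = -5*f*(9 + G + 2*f))
1/(P(-10*(-5), w(8 - 1*(-1))) - 74110) = 1/(-5*(-7 + (-1 + (8 - 1*(-1)))**2/3)*(9 - 10*(-5) + 2*(-7 + (-1 + (8 - 1*(-1)))**2/3)) - 74110) = 1/(-5*(-7 + (-1 + (8 + 1))**2/3)*(9 + 50 + 2*(-7 + (-1 + (8 + 1))**2/3)) - 74110) = 1/(-5*(-7 + (-1 + 9)**2/3)*(9 + 50 + 2*(-7 + (-1 + 9)**2/3)) - 74110) = 1/(-5*(-7 + (1/3)*8**2)*(9 + 50 + 2*(-7 + (1/3)*8**2)) - 74110) = 1/(-5*(-7 + (1/3)*64)*(9 + 50 + 2*(-7 + (1/3)*64)) - 74110) = 1/(-5*(-7 + 64/3)*(9 + 50 + 2*(-7 + 64/3)) - 74110) = 1/(-5*43/3*(9 + 50 + 2*(43/3)) - 74110) = 1/(-5*43/3*(9 + 50 + 86/3) - 74110) = 1/(-5*43/3*263/3 - 74110) = 1/(-56545/9 - 74110) = 1/(-723535/9) = -9/723535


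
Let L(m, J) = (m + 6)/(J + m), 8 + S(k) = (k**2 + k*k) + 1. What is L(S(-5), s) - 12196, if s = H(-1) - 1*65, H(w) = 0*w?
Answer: -268361/22 ≈ -12198.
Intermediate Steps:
H(w) = 0
S(k) = -7 + 2*k**2 (S(k) = -8 + ((k**2 + k*k) + 1) = -8 + ((k**2 + k**2) + 1) = -8 + (2*k**2 + 1) = -8 + (1 + 2*k**2) = -7 + 2*k**2)
s = -65 (s = 0 - 1*65 = 0 - 65 = -65)
L(m, J) = (6 + m)/(J + m)
L(S(-5), s) - 12196 = (6 + (-7 + 2*(-5)**2))/(-65 + (-7 + 2*(-5)**2)) - 12196 = (6 + (-7 + 2*25))/(-65 + (-7 + 2*25)) - 12196 = (6 + (-7 + 50))/(-65 + (-7 + 50)) - 12196 = (6 + 43)/(-65 + 43) - 12196 = 49/(-22) - 12196 = -1/22*49 - 12196 = -49/22 - 12196 = -268361/22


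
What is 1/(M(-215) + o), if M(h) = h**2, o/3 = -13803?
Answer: 1/4816 ≈ 0.00020764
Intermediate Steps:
o = -41409 (o = 3*(-13803) = -41409)
1/(M(-215) + o) = 1/((-215)**2 - 41409) = 1/(46225 - 41409) = 1/4816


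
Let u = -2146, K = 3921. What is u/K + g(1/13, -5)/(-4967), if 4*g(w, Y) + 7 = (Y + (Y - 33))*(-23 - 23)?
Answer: -50365019/77902428 ≈ -0.64651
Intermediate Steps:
g(w, Y) = 1511/4 - 23*Y (g(w, Y) = -7/4 + ((Y + (Y - 33))*(-23 - 23))/4 = -7/4 + ((Y + (-33 + Y))*(-46))/4 = -7/4 + ((-33 + 2*Y)*(-46))/4 = -7/4 + (1518 - 92*Y)/4 = -7/4 + (759/2 - 23*Y) = 1511/4 - 23*Y)
u/K + g(1/13, -5)/(-4967) = -2146/3921 + (1511/4 - 23*(-5))/(-4967) = -2146*1/3921 + (1511/4 + 115)*(-1/4967) = -2146/3921 + (1971/4)*(-1/4967) = -2146/3921 - 1971/19868 = -50365019/77902428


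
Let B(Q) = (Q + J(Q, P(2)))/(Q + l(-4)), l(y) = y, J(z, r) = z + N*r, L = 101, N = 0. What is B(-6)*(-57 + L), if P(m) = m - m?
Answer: 264/5 ≈ 52.800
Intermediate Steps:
P(m) = 0
J(z, r) = z (J(z, r) = z + 0*r = z + 0 = z)
B(Q) = 2*Q/(-4 + Q) (B(Q) = (Q + Q)/(Q - 4) = (2*Q)/(-4 + Q) = 2*Q/(-4 + Q))
B(-6)*(-57 + L) = (2*(-6)/(-4 - 6))*(-57 + 101) = (2*(-6)/(-10))*44 = (2*(-6)*(-⅒))*44 = (6/5)*44 = 264/5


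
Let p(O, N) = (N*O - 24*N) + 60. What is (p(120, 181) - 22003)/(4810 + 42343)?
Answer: -4567/47153 ≈ -0.096855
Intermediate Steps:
p(O, N) = 60 - 24*N + N*O (p(O, N) = (-24*N + N*O) + 60 = 60 - 24*N + N*O)
(p(120, 181) - 22003)/(4810 + 42343) = ((60 - 24*181 + 181*120) - 22003)/(4810 + 42343) = ((60 - 4344 + 21720) - 22003)/47153 = (17436 - 22003)*(1/47153) = -4567*1/47153 = -4567/47153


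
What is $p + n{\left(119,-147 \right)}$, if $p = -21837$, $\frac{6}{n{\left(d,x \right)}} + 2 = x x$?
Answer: $- \frac{471832053}{21607} \approx -21837.0$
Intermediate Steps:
$n{\left(d,x \right)} = \frac{6}{-2 + x^{2}}$ ($n{\left(d,x \right)} = \frac{6}{-2 + x x} = \frac{6}{-2 + x^{2}}$)
$p + n{\left(119,-147 \right)} = -21837 + \frac{6}{-2 + \left(-147\right)^{2}} = -21837 + \frac{6}{-2 + 21609} = -21837 + \frac{6}{21607} = - \frac{471832053}{21607}$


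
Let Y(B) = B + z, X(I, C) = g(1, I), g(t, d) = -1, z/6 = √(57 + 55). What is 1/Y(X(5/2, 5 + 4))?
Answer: 1/4031 + 24*√7/4031 ≈ 0.016001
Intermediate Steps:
z = 24*√7 (z = 6*√(57 + 55) = 6*√112 = 6*(4*√7) = 24*√7 ≈ 63.498)
X(I, C) = -1
Y(B) = B + 24*√7
1/Y(X(5/2, 5 + 4)) = 1/(-1 + 24*√7)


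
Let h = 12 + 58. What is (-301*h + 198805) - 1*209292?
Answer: -31557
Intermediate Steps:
h = 70
(-301*h + 198805) - 1*209292 = (-301*70 + 198805) - 1*209292 = (-21070 + 198805) - 209292 = 177735 - 209292 = -31557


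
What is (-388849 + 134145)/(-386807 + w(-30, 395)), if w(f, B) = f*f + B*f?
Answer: 254704/397757 ≈ 0.64035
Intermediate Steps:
w(f, B) = f**2 + B*f
(-388849 + 134145)/(-386807 + w(-30, 395)) = (-388849 + 134145)/(-386807 - 30*(395 - 30)) = -254704/(-386807 - 30*365) = -254704/(-386807 - 10950) = -254704/(-397757) = -254704*(-1/397757) = 254704/397757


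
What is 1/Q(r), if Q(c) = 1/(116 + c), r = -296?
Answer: -180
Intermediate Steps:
1/Q(r) = 1/(1/(116 - 296)) = 1/(1/(-180)) = 1/(-1/180) = -180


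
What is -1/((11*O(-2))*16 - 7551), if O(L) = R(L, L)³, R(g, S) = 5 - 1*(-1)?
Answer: -1/30465 ≈ -3.2825e-5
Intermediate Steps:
R(g, S) = 6 (R(g, S) = 5 + 1 = 6)
O(L) = 216 (O(L) = 6³ = 216)
-1/((11*O(-2))*16 - 7551) = -1/((11*216)*16 - 7551) = -1/(2376*16 - 7551) = -1/(38016 - 7551) = -1/30465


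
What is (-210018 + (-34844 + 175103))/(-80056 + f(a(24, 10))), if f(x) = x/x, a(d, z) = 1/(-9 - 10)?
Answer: 7751/8895 ≈ 0.87139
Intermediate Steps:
a(d, z) = -1/19 (a(d, z) = 1/(-19) = -1/19)
f(x) = 1
(-210018 + (-34844 + 175103))/(-80056 + f(a(24, 10))) = (-210018 + (-34844 + 175103))/(-80056 + 1) = (-210018 + 140259)/(-80055) = -69759*(-1/80055) = 7751/8895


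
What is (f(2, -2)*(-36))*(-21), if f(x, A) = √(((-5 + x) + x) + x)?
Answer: 756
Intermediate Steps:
f(x, A) = √(-5 + 3*x) (f(x, A) = √((-5 + 2*x) + x) = √(-5 + 3*x))
(f(2, -2)*(-36))*(-21) = (√(-5 + 3*2)*(-36))*(-21) = (√(-5 + 6)*(-36))*(-21) = (√1*(-36))*(-21) = (1*(-36))*(-21) = -36*(-21) = 756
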